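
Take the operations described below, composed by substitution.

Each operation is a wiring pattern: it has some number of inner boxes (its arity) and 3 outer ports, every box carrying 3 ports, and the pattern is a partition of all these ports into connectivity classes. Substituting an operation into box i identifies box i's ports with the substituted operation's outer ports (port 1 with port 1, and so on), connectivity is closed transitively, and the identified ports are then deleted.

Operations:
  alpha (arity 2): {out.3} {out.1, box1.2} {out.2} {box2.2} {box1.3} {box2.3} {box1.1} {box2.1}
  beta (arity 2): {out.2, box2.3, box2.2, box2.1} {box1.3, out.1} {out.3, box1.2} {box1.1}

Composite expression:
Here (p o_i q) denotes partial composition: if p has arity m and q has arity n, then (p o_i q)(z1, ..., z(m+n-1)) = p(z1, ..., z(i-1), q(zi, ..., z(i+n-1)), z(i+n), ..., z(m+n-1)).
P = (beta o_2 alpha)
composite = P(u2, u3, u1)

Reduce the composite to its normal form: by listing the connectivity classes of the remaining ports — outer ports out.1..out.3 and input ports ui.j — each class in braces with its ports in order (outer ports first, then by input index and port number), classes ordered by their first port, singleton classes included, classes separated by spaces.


Treat the ports identified at beta as solder joints: merge, then drop.
composing alpha on (u3, u1), with out.j its own outer ports: {out.1, u3.2} {out.2} {out.3} {u1.1} {u1.2} {u1.3} {u3.1} {u3.3}
composing beta on (u2, u3, u1), with out.j its own outer ports: {out.1, u2.3} {out.2, u3.2} {out.3, u2.2} {u1.1} {u1.2} {u1.3} {u2.1} {u3.1} {u3.3}

{out.1, u2.3} {out.2, u3.2} {out.3, u2.2} {u1.1} {u1.2} {u1.3} {u2.1} {u3.1} {u3.3}


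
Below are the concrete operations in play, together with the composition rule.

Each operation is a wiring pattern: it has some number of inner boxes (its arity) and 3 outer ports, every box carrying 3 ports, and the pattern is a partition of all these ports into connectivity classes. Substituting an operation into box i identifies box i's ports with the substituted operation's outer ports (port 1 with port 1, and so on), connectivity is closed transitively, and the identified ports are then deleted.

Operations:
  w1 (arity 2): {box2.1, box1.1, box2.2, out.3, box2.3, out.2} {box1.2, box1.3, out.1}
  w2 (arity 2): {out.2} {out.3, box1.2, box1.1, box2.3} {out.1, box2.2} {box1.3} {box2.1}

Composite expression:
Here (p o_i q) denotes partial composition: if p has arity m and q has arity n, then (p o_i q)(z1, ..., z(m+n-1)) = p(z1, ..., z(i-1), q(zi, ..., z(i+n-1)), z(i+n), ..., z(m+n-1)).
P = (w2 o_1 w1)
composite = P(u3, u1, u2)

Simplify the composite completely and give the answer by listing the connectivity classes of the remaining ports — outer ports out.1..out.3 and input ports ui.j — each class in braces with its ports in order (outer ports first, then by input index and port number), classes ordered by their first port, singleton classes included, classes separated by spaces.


{out.1, u2.2} {out.2} {out.3, u1.1, u1.2, u1.3, u2.3, u3.1, u3.2, u3.3} {u2.1}

Treat the ports identified at w2 as solder joints: merge, then drop.
through w1, on inputs (u3, u1): {out.1, u3.2, u3.3} {out.2, out.3, u1.1, u1.2, u1.3, u3.1} (out.j = stage outer ports)
through w2, on inputs (u3, u1, u2): {out.1, u2.2} {out.2} {out.3, u1.1, u1.2, u1.3, u2.3, u3.1, u3.2, u3.3} {u2.1} (out.j = stage outer ports)


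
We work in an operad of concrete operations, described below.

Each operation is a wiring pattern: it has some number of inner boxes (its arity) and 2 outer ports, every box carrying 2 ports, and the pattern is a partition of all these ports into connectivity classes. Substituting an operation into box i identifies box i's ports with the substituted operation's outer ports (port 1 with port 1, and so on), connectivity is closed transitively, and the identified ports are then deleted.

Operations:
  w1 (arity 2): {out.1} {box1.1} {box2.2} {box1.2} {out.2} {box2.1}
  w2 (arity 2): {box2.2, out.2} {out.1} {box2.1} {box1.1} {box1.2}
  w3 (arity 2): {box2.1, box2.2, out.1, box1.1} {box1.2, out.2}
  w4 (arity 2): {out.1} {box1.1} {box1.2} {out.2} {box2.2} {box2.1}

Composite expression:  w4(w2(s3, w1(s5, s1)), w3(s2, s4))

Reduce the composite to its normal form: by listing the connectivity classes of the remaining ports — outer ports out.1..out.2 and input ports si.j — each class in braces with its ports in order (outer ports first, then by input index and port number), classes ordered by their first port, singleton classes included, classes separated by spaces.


After gluing at w4, chains via deleted ports link the s-ports.
through w1, on inputs (s5, s1): {out.1} {out.2} {s1.1} {s1.2} {s5.1} {s5.2} (out.j = stage outer ports)
through w2, on inputs (s3, s5, s1): {out.1} {out.2} {s1.1} {s1.2} {s3.1} {s3.2} {s5.1} {s5.2} (out.j = stage outer ports)
through w3, on inputs (s2, s4): {out.1, s2.1, s4.1, s4.2} {out.2, s2.2} (out.j = stage outer ports)
through w4, on inputs (s3, s5, s1, s2, s4): {out.1} {out.2} {s1.1} {s1.2} {s2.1, s4.1, s4.2} {s2.2} {s3.1} {s3.2} {s5.1} {s5.2} (out.j = stage outer ports)

{out.1} {out.2} {s1.1} {s1.2} {s2.1, s4.1, s4.2} {s2.2} {s3.1} {s3.2} {s5.1} {s5.2}


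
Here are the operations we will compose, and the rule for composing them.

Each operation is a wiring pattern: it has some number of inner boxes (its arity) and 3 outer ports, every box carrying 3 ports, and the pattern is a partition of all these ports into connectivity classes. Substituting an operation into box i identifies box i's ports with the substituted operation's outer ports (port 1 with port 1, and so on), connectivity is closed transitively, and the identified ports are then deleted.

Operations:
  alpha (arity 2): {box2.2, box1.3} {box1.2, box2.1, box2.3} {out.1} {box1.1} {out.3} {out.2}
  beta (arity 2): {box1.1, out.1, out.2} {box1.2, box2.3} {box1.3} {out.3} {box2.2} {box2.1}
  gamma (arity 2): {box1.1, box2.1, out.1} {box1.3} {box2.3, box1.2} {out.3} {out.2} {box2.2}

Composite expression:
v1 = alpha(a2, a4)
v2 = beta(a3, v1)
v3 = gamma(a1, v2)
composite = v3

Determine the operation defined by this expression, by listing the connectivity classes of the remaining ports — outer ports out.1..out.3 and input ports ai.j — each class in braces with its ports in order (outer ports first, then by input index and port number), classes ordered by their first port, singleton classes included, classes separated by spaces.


{out.1, a1.1, a3.1} {out.2} {out.3} {a1.2} {a1.3} {a2.1} {a2.2, a4.1, a4.3} {a2.3, a4.2} {a3.2} {a3.3}

Two ports join when wires chain via gamma-identified ports.
stage alpha: inputs (a2, a4), connectivity {out.1} {out.2} {out.3} {a2.1} {a2.2, a4.1, a4.3} {a2.3, a4.2}, out.j its boundary
stage beta: inputs (a3, a2, a4), connectivity {out.1, out.2, a3.1} {out.3} {a2.1} {a2.2, a4.1, a4.3} {a2.3, a4.2} {a3.2} {a3.3}, out.j its boundary
stage gamma: inputs (a1, a3, a2, a4), connectivity {out.1, a1.1, a3.1} {out.2} {out.3} {a1.2} {a1.3} {a2.1} {a2.2, a4.1, a4.3} {a2.3, a4.2} {a3.2} {a3.3}, out.j its boundary


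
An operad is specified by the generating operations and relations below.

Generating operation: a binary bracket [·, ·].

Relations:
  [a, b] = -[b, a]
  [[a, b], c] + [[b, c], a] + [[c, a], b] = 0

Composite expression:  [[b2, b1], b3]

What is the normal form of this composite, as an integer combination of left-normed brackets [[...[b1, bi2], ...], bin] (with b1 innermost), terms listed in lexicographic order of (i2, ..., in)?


-[[b1, b2], b3]

In the tensor algebra, words opening b1 carry the b1-anchored form.
Composite bracket: [[b2, b1], b3]
The bracket unfolds into 4 signed words via [a, b] = ab - ba (2^2 = 4).
The b1-initial words carry the normal form:
  from b1b2b3, sign -1: term -[[b1, b2], b3]


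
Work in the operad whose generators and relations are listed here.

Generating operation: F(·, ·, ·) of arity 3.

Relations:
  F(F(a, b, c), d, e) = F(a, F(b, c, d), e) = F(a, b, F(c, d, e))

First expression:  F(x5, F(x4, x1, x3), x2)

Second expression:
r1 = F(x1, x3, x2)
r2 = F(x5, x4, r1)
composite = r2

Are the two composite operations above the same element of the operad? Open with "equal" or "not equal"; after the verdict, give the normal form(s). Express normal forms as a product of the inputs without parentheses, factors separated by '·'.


equal; both compose to x5 · x4 · x1 · x3 · x2


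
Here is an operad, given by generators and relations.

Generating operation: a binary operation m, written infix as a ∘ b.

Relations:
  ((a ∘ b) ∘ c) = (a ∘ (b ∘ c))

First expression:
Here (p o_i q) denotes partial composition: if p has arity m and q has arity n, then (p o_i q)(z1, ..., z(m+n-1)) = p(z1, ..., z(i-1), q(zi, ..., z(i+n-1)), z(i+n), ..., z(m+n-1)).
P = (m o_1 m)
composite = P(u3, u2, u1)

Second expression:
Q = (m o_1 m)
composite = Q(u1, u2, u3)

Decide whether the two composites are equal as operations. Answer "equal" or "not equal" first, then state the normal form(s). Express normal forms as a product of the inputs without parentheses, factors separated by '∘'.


not equal; first: u3 ∘ u2 ∘ u1; second: u1 ∘ u2 ∘ u3

The first expression reduces to u3 ∘ u2 ∘ u1
The second expression reduces to u1 ∘ u2 ∘ u3
The normal forms differ: not equal.


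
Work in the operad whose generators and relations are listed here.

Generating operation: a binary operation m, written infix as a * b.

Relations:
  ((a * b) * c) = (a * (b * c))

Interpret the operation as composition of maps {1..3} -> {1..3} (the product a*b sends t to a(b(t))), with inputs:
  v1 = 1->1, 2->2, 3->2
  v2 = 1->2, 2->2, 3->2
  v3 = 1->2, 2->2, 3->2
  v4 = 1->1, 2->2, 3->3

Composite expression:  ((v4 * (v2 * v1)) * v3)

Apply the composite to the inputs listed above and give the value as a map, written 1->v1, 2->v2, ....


(v2 * v1) = 1->2, 2->2, 3->2
(v4 * (v2 * v1)) = 1->2, 2->2, 3->2
((v4 * (v2 * v1)) * v3) = 1->2, 2->2, 3->2

1->2, 2->2, 3->2


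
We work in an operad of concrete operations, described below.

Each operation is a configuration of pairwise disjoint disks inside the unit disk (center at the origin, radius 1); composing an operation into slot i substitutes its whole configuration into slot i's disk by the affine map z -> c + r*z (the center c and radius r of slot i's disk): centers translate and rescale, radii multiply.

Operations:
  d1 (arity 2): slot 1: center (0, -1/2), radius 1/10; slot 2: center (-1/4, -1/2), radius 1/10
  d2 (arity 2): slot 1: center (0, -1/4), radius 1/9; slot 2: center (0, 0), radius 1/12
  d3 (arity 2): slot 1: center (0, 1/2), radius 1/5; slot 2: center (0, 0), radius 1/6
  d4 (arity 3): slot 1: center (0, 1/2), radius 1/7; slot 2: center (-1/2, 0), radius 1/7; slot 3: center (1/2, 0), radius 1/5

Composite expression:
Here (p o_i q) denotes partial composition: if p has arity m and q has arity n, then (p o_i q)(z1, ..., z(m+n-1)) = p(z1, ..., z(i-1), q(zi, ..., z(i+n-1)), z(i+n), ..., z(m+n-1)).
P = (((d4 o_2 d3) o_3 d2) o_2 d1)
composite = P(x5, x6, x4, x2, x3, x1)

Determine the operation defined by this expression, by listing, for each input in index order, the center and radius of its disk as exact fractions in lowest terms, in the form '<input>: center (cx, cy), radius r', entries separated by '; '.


x1: center (1/2, 0), radius 1/5; x2: center (-1/2, -1/168), radius 1/378; x3: center (-1/2, 0), radius 1/504; x4: center (-71/140, 2/35), radius 1/350; x5: center (0, 1/2), radius 1/7; x6: center (-1/2, 2/35), radius 1/350

Below d4, radii multiply path by path; the x-disk centers shift.
input x5: applying the 1 nested substitution gives center (0, 1/2), radius 1/7
input x6: applying the 3 nested substitutions gives center (-1/2, 2/35), radius 1/350
input x4: applying the 3 nested substitutions gives center (-71/140, 2/35), radius 1/350
input x2: applying the 3 nested substitutions gives center (-1/2, -1/168), radius 1/378
input x3: applying the 3 nested substitutions gives center (-1/2, 0), radius 1/504
input x1: applying the 1 nested substitution gives center (1/2, 0), radius 1/5


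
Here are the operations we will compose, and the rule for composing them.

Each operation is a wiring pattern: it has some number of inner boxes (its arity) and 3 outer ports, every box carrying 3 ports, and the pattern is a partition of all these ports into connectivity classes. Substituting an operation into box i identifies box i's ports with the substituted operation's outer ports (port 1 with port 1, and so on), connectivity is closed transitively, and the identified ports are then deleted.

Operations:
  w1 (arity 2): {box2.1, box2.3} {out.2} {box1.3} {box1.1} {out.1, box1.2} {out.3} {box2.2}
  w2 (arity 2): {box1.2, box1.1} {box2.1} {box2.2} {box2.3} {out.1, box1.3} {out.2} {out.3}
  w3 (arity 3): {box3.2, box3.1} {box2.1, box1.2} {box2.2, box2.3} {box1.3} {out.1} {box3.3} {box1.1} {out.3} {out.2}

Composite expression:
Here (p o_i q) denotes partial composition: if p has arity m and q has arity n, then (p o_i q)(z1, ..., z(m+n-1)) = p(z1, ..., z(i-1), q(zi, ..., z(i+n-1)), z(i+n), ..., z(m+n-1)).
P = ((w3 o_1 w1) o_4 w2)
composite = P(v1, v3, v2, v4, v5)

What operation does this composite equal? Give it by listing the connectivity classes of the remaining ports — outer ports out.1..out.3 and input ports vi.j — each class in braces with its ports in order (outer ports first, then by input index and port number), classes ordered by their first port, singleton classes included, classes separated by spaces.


{out.1} {out.2} {out.3} {v1.1} {v1.2} {v1.3} {v2.1} {v2.2, v2.3} {v3.1, v3.3} {v3.2} {v4.1, v4.2} {v4.3} {v5.1} {v5.2} {v5.3}

Reachability decides: close wires over w3-identified ports.
stage w1: inputs (v1, v3), connectivity {out.1, v1.2} {out.2} {out.3} {v1.1} {v1.3} {v3.1, v3.3} {v3.2}, out.j its boundary
stage w2: inputs (v4, v5), connectivity {out.1, v4.3} {out.2} {out.3} {v4.1, v4.2} {v5.1} {v5.2} {v5.3}, out.j its boundary
stage w3: inputs (v1, v3, v2, v4, v5), connectivity {out.1} {out.2} {out.3} {v1.1} {v1.2} {v1.3} {v2.1} {v2.2, v2.3} {v3.1, v3.3} {v3.2} {v4.1, v4.2} {v4.3} {v5.1} {v5.2} {v5.3}, out.j its boundary


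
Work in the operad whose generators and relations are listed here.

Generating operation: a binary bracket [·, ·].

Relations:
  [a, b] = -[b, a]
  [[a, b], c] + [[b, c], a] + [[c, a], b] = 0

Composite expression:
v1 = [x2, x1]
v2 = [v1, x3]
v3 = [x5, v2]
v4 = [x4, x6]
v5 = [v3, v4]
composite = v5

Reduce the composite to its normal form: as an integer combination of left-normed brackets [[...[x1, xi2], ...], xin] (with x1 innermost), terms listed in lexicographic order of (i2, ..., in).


Left-normed coefficients sit on the x1-initial expansion words.
Composite bracket: [[x5, [[x2, x1], x3]], [x4, x6]]
The bracket unfolds into 32 signed words via [a, b] = ab - ba (2^5 = 32).
Coefficients come from the x1-initial words:
  sign of x1x2x3x5x4x6 is +1, so it contributes +[[[[[x1, x2], x3], x5], x4], x6]
  sign of x1x2x3x5x6x4 is -1, so it contributes -[[[[[x1, x2], x3], x5], x6], x4]

[[[[[x1, x2], x3], x5], x4], x6] - [[[[[x1, x2], x3], x5], x6], x4]


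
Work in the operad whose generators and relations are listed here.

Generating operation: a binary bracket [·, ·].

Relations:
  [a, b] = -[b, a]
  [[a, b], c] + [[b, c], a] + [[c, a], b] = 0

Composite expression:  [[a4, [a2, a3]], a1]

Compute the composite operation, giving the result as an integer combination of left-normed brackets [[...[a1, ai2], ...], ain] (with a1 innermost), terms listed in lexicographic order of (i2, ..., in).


[[[a1, a2], a3], a4] - [[[a1, a3], a2], a4] - [[[a1, a4], a2], a3] + [[[a1, a4], a3], a2]

A multilinear Lie element is pinned by a1-initial words (a1 innermost).
Composite bracket: [[a4, [a2, a3]], a1]
Full expansion: 8 signed words from ab - ba (2^3 = 8).
Words beginning with a1 determine it all:
  sign of a1a2a3a4 is +1, so it contributes +[[[a1, a2], a3], a4]
  sign of a1a3a2a4 is -1, so it contributes -[[[a1, a3], a2], a4]
  sign of a1a4a2a3 is -1, so it contributes -[[[a1, a4], a2], a3]
  sign of a1a4a3a2 is +1, so it contributes +[[[a1, a4], a3], a2]


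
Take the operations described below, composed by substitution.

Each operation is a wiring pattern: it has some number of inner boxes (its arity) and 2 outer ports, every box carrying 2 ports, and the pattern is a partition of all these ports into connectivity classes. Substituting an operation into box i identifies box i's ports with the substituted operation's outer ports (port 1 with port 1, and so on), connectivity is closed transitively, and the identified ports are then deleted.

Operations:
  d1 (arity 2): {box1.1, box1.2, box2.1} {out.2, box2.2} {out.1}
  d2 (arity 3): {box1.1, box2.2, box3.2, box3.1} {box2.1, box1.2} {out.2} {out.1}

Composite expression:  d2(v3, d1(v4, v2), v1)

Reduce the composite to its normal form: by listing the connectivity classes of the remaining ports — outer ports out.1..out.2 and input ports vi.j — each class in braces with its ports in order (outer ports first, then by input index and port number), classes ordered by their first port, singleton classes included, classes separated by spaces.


Substituting into d2 glues patterns; closure does the rest.
through d1, on inputs (v4, v2): {out.1} {out.2, v2.2} {v2.1, v4.1, v4.2} (out.j = stage outer ports)
through d2, on inputs (v3, v4, v2, v1): {out.1} {out.2} {v1.1, v1.2, v2.2, v3.1} {v2.1, v4.1, v4.2} {v3.2} (out.j = stage outer ports)

{out.1} {out.2} {v1.1, v1.2, v2.2, v3.1} {v2.1, v4.1, v4.2} {v3.2}


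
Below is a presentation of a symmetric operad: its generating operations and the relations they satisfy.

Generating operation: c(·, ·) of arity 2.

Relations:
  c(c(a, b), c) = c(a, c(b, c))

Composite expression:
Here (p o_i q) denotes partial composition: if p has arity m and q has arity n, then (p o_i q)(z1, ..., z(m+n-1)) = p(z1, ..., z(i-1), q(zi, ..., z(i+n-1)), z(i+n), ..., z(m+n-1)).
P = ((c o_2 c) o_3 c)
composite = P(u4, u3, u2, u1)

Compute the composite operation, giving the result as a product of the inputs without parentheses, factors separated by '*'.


u4 * u3 * u2 * u1

The c-tree's shape is irrelevant; the u-reading-order decides.
c(u2, u1) flattens to u2 * u1
c(u3, c(u2, u1)) flattens to u3 * u2 * u1
c(u4, c(u3, c(u2, u1))) flattens to u4 * u3 * u2 * u1


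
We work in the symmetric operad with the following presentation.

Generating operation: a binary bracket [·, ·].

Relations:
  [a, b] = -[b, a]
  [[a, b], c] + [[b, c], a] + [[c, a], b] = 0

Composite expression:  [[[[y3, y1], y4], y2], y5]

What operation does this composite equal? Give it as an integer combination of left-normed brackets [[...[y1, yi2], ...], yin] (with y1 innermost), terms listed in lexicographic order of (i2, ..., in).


-[[[[y1, y3], y4], y2], y5]

A multilinear Lie element is pinned by y1-initial words (y1 innermost).
Composite bracket: [[[[y3, y1], y4], y2], y5]
Applying ab - ba throughout gives 16 signed words (2^4 = 16).
The y1-initial words carry the normal form:
  from y1y3y4y2y5, sign -1: term -[[[[y1, y3], y4], y2], y5]


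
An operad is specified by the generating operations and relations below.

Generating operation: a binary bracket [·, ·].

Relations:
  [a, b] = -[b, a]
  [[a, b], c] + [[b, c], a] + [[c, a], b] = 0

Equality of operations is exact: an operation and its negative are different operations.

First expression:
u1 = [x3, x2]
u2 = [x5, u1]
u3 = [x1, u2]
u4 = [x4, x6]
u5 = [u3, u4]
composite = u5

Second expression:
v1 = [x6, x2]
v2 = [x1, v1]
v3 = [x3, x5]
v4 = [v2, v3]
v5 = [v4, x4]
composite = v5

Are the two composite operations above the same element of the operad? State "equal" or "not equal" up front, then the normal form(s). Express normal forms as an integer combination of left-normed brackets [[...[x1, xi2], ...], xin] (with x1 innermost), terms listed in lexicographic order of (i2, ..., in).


not equal; the first gives [[[[[x1, x2], x3], x5], x4], x6] - [[[[[x1, x2], x3], x5], x6], x4] - [[[[[x1, x3], x2], x5], x4], x6] + [[[[[x1, x3], x2], x5], x6], x4] - [[[[[x1, x5], x2], x3], x4], x6] + [[[[[x1, x5], x2], x3], x6], x4] + [[[[[x1, x5], x3], x2], x4], x6] - [[[[[x1, x5], x3], x2], x6], x4] and the second -[[[[[x1, x2], x6], x3], x5], x4] + [[[[[x1, x2], x6], x5], x3], x4] + [[[[[x1, x6], x2], x3], x5], x4] - [[[[[x1, x6], x2], x5], x3], x4]

The first expression, normalized: [[[[[x1, x2], x3], x5], x4], x6] - [[[[[x1, x2], x3], x5], x6], x4] - [[[[[x1, x3], x2], x5], x4], x6] + [[[[[x1, x3], x2], x5], x6], x4] - [[[[[x1, x5], x2], x3], x4], x6] + [[[[[x1, x5], x2], x3], x6], x4] + [[[[[x1, x5], x3], x2], x4], x6] - [[[[[x1, x5], x3], x2], x6], x4]
The second expression, normalized: -[[[[[x1, x2], x6], x3], x5], x4] + [[[[[x1, x2], x6], x5], x3], x4] + [[[[[x1, x6], x2], x3], x5], x4] - [[[[[x1, x6], x2], x5], x3], x4]
The normal forms differ: not equal.


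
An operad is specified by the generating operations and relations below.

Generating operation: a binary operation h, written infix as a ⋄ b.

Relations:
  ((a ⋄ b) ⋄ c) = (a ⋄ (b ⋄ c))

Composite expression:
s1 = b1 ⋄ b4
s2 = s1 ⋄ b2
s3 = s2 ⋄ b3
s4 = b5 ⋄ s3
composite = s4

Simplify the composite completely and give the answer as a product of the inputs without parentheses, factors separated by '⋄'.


Key point: h is associative — brackets drop, the b-order remains.
(b1 ⋄ b4) reduces to b1 ⋄ b4
((b1 ⋄ b4) ⋄ b2) reduces to b1 ⋄ b4 ⋄ b2
(((b1 ⋄ b4) ⋄ b2) ⋄ b3) reduces to b1 ⋄ b4 ⋄ b2 ⋄ b3
(b5 ⋄ (((b1 ⋄ b4) ⋄ b2) ⋄ b3)) reduces to b5 ⋄ b1 ⋄ b4 ⋄ b2 ⋄ b3

b5 ⋄ b1 ⋄ b4 ⋄ b2 ⋄ b3


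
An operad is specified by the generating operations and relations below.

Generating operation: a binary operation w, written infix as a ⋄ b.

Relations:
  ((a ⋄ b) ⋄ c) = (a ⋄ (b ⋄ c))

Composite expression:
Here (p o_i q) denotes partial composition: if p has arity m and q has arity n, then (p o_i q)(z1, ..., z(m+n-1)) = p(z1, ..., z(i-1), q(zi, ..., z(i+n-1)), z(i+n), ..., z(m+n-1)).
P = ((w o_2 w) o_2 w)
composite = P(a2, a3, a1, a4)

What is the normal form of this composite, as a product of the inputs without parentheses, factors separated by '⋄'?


a2 ⋄ a3 ⋄ a1 ⋄ a4

Under associativity of w, the answer is the a's in reading order.
(a3 ⋄ a1) reduces to a3 ⋄ a1
((a3 ⋄ a1) ⋄ a4) reduces to a3 ⋄ a1 ⋄ a4
(a2 ⋄ ((a3 ⋄ a1) ⋄ a4)) reduces to a2 ⋄ a3 ⋄ a1 ⋄ a4


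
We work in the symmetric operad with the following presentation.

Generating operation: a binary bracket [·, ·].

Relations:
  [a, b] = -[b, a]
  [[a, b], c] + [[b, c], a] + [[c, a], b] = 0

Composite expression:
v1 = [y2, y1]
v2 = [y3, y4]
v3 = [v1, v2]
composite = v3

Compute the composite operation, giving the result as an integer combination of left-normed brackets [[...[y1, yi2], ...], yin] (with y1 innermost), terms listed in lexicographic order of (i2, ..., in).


-[[[y1, y2], y3], y4] + [[[y1, y2], y4], y3]

Expand each bracket as ab - ba; the y1-initial words give the coefficients.
Composite bracket: [[y2, y1], [y3, y4]]
Applying ab - ba throughout gives 8 signed words (2^3 = 8).
Coefficients come from the y1-initial words:
  word y1y2y3y4 has sign -1, contributing -[[[y1, y2], y3], y4]
  word y1y2y4y3 has sign +1, contributing +[[[y1, y2], y4], y3]


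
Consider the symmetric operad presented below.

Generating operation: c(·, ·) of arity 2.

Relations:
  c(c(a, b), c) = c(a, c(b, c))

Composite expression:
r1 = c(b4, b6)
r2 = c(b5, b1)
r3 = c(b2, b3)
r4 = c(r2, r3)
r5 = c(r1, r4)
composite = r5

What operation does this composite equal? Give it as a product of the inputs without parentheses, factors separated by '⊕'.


b4 ⊕ b6 ⊕ b5 ⊕ b1 ⊕ b2 ⊕ b3


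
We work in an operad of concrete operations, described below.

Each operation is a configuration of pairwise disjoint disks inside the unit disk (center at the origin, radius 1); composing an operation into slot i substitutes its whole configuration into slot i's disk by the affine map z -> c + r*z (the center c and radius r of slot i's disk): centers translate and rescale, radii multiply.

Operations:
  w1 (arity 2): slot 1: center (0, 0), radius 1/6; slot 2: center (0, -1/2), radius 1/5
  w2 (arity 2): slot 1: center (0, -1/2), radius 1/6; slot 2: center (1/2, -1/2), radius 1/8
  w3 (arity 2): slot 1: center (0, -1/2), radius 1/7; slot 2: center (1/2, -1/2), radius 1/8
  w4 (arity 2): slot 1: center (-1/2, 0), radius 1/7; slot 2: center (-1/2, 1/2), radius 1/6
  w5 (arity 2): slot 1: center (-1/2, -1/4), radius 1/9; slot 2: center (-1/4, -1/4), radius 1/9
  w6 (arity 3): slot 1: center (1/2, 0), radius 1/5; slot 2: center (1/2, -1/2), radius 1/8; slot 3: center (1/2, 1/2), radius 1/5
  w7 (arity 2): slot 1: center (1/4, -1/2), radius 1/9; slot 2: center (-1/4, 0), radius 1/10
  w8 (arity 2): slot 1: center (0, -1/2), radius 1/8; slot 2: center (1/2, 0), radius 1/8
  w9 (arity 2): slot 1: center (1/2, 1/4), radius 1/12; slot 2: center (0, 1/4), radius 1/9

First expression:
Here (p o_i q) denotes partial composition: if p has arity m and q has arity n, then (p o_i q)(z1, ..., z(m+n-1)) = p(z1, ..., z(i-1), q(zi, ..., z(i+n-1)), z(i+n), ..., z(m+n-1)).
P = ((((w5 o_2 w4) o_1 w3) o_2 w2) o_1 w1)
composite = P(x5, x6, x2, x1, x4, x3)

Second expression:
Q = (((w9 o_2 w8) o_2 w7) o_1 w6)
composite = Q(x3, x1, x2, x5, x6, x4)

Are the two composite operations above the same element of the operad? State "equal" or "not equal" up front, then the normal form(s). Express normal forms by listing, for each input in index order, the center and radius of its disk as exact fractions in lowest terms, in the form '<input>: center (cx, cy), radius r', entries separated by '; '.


not equal — first x1: center (-7/16, -5/16), radius 1/576; x2: center (-4/9, -5/16), radius 1/432; x3: center (-11/36, -7/36), radius 1/54; x4: center (-11/36, -1/4), radius 1/63; x5: center (-1/2, -11/36), radius 1/378; x6: center (-1/2, -79/252), radius 1/315, second x1: center (13/24, 5/24), radius 1/96; x2: center (13/24, 7/24), radius 1/60; x3: center (13/24, 1/4), radius 1/60; x4: center (1/18, 1/4), radius 1/72; x5: center (1/288, 3/16), radius 1/648; x6: center (-1/288, 7/36), radius 1/720

In normal form, the first expression is x1: center (-7/16, -5/16), radius 1/576; x2: center (-4/9, -5/16), radius 1/432; x3: center (-11/36, -7/36), radius 1/54; x4: center (-11/36, -1/4), radius 1/63; x5: center (-1/2, -11/36), radius 1/378; x6: center (-1/2, -79/252), radius 1/315
In normal form, the second expression is x1: center (13/24, 5/24), radius 1/96; x2: center (13/24, 7/24), radius 1/60; x3: center (13/24, 1/4), radius 1/60; x4: center (1/18, 1/4), radius 1/72; x5: center (1/288, 3/16), radius 1/648; x6: center (-1/288, 7/36), radius 1/720
They disagree, so not equal.


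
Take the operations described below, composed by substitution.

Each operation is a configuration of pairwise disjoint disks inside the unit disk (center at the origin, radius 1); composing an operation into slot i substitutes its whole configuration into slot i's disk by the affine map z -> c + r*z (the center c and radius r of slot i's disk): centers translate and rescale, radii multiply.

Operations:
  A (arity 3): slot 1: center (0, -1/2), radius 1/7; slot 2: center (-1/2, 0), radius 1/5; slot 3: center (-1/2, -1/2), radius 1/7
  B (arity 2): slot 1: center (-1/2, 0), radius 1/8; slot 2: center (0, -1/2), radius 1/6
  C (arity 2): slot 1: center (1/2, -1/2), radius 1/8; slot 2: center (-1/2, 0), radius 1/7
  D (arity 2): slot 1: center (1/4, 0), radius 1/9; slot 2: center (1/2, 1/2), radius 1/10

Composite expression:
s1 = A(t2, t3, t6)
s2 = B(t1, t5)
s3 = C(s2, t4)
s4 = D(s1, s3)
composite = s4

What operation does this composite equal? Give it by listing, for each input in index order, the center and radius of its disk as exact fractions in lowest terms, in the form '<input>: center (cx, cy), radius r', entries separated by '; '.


t1: center (87/160, 9/20), radius 1/640; t2: center (1/4, -1/18), radius 1/63; t3: center (7/36, 0), radius 1/45; t4: center (9/20, 1/2), radius 1/70; t5: center (11/20, 71/160), radius 1/480; t6: center (7/36, -1/18), radius 1/63

Only the slot chain above each t matters under D; compose those maps.
input t2: applying the 2 nested substitutions gives center (1/4, -1/18), radius 1/63
input t3: applying the 2 nested substitutions gives center (7/36, 0), radius 1/45
input t6: applying the 2 nested substitutions gives center (7/36, -1/18), radius 1/63
input t1: applying the 3 nested substitutions gives center (87/160, 9/20), radius 1/640
input t5: applying the 3 nested substitutions gives center (11/20, 71/160), radius 1/480
input t4: applying the 2 nested substitutions gives center (9/20, 1/2), radius 1/70


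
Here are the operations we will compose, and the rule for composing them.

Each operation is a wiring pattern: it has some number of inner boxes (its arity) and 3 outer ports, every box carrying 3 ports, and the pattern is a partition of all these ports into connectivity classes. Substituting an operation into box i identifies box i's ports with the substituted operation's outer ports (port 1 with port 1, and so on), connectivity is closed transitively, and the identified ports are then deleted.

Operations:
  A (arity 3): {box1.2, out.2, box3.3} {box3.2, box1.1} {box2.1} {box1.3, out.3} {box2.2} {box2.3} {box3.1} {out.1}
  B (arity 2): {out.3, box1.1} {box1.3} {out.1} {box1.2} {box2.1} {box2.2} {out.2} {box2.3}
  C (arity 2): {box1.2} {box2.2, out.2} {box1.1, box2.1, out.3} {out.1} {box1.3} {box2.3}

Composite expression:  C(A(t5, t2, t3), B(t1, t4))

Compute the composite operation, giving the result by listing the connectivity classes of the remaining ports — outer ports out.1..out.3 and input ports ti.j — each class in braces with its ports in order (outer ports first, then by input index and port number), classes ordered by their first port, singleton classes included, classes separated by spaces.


{out.1} {out.2} {out.3} {t1.1} {t1.2} {t1.3} {t2.1} {t2.2} {t2.3} {t3.1} {t3.2, t5.1} {t3.3, t5.2} {t4.1} {t4.2} {t4.3} {t5.3}

After gluing at C, chains via deleted ports link the t-ports.
through A, on inputs (t5, t2, t3): {out.1} {out.2, t3.3, t5.2} {out.3, t5.3} {t2.1} {t2.2} {t2.3} {t3.1} {t3.2, t5.1} (out.j = stage outer ports)
through B, on inputs (t1, t4): {out.1} {out.2} {out.3, t1.1} {t1.2} {t1.3} {t4.1} {t4.2} {t4.3} (out.j = stage outer ports)
through C, on inputs (t5, t2, t3, t1, t4): {out.1} {out.2} {out.3} {t1.1} {t1.2} {t1.3} {t2.1} {t2.2} {t2.3} {t3.1} {t3.2, t5.1} {t3.3, t5.2} {t4.1} {t4.2} {t4.3} {t5.3} (out.j = stage outer ports)


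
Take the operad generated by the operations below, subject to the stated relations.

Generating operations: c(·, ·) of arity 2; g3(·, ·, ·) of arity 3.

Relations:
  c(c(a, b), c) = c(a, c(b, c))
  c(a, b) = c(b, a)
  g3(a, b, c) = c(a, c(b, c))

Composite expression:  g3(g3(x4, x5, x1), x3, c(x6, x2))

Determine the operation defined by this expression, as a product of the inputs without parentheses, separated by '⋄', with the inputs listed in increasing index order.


Both nesting and order wash out for g3; what remains is which x's occur.
g3(x4, x5, x1) collapses to x4 ⋄ x5 ⋄ x1
c(x6, x2) collapses to x6 ⋄ x2
g3(g3(x4, x5, x1), x3, c(x6, x2)) collapses to x4 ⋄ x5 ⋄ x1 ⋄ x3 ⋄ x6 ⋄ x2
sorting the factors by input index: x1 ⋄ x2 ⋄ x3 ⋄ x4 ⋄ x5 ⋄ x6

x1 ⋄ x2 ⋄ x3 ⋄ x4 ⋄ x5 ⋄ x6


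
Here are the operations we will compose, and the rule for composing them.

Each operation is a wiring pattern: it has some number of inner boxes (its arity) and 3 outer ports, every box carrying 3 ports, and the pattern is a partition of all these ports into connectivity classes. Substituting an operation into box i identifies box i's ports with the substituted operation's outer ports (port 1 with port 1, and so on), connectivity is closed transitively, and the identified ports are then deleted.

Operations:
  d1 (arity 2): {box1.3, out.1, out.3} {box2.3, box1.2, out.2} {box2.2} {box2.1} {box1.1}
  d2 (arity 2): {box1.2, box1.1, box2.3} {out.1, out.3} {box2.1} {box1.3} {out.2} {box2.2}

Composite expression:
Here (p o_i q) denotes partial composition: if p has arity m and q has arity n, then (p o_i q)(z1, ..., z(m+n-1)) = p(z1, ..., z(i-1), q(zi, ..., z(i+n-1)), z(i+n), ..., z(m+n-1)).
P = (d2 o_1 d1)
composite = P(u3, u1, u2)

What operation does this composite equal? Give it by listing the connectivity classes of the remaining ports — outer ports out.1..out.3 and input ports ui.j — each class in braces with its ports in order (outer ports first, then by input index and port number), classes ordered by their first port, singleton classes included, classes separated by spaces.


{out.1, out.3} {out.2} {u1.1} {u1.2} {u1.3, u2.3, u3.2, u3.3} {u2.1} {u2.2} {u3.1}

Two ports join when wires chain via d2-identified ports.
composing d1 on (u3, u1), with out.j its own outer ports: {out.1, out.3, u3.3} {out.2, u1.3, u3.2} {u1.1} {u1.2} {u3.1}
composing d2 on (u3, u1, u2), with out.j its own outer ports: {out.1, out.3} {out.2} {u1.1} {u1.2} {u1.3, u2.3, u3.2, u3.3} {u2.1} {u2.2} {u3.1}


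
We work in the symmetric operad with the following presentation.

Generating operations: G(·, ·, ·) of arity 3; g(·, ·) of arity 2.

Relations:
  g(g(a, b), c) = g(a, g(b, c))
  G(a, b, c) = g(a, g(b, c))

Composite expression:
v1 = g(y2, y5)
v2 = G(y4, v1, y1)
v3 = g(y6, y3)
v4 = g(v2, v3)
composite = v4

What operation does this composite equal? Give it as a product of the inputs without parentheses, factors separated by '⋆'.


Key point: g is associative — brackets drop, the y-order remains.
g(y2, y5) unparenthesizes to y2 ⋆ y5
G(y4, g(y2, y5), y1) unparenthesizes to y4 ⋆ y2 ⋆ y5 ⋆ y1
g(y6, y3) unparenthesizes to y6 ⋆ y3
g(G(y4, g(y2, y5), y1), g(y6, y3)) unparenthesizes to y4 ⋆ y2 ⋆ y5 ⋆ y1 ⋆ y6 ⋆ y3

y4 ⋆ y2 ⋆ y5 ⋆ y1 ⋆ y6 ⋆ y3


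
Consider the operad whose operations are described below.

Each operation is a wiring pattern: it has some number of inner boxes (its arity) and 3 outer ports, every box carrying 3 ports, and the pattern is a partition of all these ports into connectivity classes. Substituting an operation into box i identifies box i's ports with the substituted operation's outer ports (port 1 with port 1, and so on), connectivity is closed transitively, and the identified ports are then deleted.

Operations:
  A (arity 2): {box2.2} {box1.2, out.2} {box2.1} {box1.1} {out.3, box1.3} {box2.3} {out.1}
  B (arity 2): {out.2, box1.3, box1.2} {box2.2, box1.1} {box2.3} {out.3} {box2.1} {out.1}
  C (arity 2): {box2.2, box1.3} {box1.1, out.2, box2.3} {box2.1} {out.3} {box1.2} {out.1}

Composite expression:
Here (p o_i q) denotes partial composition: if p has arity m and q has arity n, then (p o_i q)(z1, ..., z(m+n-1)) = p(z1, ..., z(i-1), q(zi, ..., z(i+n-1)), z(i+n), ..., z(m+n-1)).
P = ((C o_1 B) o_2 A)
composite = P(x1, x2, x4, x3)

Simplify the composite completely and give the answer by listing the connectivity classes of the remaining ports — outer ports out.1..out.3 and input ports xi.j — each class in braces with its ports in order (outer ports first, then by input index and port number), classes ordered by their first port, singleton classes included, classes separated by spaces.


Reachability decides: close wires over C-identified ports.
after A, the pattern on (x2, x4) reads {out.1} {out.2, x2.2} {out.3, x2.3} {x2.1} {x4.1} {x4.2} {x4.3} (out.j = its outer ports)
after B, the pattern on (x1, x2, x4) reads {out.1} {out.2, x1.2, x1.3} {out.3} {x1.1, x2.2} {x2.1} {x2.3} {x4.1} {x4.2} {x4.3} (out.j = its outer ports)
after C, the pattern on (x1, x2, x4, x3) reads {out.1} {out.2, x3.3} {out.3} {x1.1, x2.2} {x1.2, x1.3} {x2.1} {x2.3} {x3.1} {x3.2} {x4.1} {x4.2} {x4.3} (out.j = its outer ports)

{out.1} {out.2, x3.3} {out.3} {x1.1, x2.2} {x1.2, x1.3} {x2.1} {x2.3} {x3.1} {x3.2} {x4.1} {x4.2} {x4.3}


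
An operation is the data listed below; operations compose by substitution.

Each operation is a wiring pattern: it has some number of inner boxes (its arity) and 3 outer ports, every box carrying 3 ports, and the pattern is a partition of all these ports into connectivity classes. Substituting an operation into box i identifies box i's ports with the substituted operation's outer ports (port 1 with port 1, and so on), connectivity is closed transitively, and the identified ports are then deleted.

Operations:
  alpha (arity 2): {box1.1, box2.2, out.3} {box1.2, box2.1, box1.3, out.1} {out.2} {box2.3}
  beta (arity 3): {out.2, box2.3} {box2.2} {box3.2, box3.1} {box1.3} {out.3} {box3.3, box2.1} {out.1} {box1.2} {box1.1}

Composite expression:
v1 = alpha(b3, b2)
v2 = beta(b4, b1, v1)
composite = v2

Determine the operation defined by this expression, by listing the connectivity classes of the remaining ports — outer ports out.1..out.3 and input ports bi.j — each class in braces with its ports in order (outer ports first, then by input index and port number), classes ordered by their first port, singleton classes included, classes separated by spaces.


After gluing at beta, chains via deleted ports link the b-ports.
the subtree at alpha composes to {out.1, b2.1, b3.2, b3.3} {out.2} {out.3, b2.2, b3.1} {b2.3} on (b3, b2); out.j = own outer ports
the subtree at beta composes to {out.1} {out.2, b1.3} {out.3} {b1.1, b2.2, b3.1} {b1.2} {b2.1, b3.2, b3.3} {b2.3} {b4.1} {b4.2} {b4.3} on (b4, b1, b3, b2); out.j = own outer ports

{out.1} {out.2, b1.3} {out.3} {b1.1, b2.2, b3.1} {b1.2} {b2.1, b3.2, b3.3} {b2.3} {b4.1} {b4.2} {b4.3}


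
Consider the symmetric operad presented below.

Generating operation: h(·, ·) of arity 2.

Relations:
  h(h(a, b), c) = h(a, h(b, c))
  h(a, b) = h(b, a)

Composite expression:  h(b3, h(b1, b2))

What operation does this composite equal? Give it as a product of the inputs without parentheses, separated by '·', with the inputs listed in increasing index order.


b1 · b2 · b3


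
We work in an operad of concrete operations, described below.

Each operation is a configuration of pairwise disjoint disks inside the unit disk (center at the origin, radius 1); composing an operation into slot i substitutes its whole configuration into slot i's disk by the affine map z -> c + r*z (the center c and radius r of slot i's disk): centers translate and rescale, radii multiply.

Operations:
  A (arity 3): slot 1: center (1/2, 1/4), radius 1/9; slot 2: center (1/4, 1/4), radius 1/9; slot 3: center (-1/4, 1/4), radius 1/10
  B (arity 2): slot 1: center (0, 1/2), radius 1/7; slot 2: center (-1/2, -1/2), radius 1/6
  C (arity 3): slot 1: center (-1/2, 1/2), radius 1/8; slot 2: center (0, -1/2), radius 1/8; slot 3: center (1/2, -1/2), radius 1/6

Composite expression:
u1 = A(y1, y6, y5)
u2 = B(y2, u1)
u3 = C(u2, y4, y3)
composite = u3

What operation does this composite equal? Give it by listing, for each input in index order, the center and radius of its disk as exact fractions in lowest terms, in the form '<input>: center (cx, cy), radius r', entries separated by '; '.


y1: center (-53/96, 85/192), radius 1/432; y2: center (-1/2, 9/16), radius 1/56; y3: center (1/2, -1/2), radius 1/6; y4: center (0, -1/2), radius 1/8; y5: center (-109/192, 85/192), radius 1/480; y6: center (-107/192, 85/192), radius 1/432

Nesting under C composes maps z -> c + r*z down each y-path.
tracing y2 down its 2-map path: center (-1/2, 9/16), radius 1/56
tracing y1 down its 3-map path: center (-53/96, 85/192), radius 1/432
tracing y6 down its 3-map path: center (-107/192, 85/192), radius 1/432
tracing y5 down its 3-map path: center (-109/192, 85/192), radius 1/480
tracing y4 down its 1-map path: center (0, -1/2), radius 1/8
tracing y3 down its 1-map path: center (1/2, -1/2), radius 1/6


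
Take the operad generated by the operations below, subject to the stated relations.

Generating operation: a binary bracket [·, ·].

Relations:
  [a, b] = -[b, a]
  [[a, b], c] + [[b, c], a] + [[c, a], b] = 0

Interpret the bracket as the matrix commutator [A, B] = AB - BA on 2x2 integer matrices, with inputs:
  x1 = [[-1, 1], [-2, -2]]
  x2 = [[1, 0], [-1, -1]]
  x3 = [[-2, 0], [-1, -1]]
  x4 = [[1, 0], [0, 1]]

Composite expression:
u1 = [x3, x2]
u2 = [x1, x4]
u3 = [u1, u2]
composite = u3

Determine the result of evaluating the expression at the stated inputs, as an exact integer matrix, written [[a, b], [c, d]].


[[0, 0], [0, 0]]

[x3, x2] = [[0, 0], [-3, 0]]
[x1, x4] = [[0, 0], [0, 0]]
[[x3, x2], [x1, x4]] = [[0, 0], [0, 0]]
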